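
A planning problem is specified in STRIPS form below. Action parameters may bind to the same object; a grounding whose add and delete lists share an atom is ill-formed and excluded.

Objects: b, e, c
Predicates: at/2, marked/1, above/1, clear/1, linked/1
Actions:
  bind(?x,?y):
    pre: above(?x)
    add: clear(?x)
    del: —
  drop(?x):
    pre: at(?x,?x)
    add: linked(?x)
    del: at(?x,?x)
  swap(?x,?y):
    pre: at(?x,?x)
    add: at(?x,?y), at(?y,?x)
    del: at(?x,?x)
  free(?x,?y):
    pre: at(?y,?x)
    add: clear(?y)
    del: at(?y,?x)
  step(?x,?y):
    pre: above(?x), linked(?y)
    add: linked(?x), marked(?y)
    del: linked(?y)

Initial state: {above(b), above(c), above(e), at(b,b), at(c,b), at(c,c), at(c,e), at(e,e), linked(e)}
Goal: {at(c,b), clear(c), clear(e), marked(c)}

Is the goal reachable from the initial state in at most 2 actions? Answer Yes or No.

1. bind(e,b)  →  {above(b), above(c), above(e), at(b,b), at(c,b), at(c,c), at(c,e), at(e,e), clear(e), linked(e)}
2. bind(c,b)  →  {above(b), above(c), above(e), at(b,b), at(c,b), at(c,c), at(c,e), at(e,e), clear(c), clear(e), linked(e)}
3. drop(c)  →  {above(b), above(c), above(e), at(b,b), at(c,b), at(c,e), at(e,e), clear(c), clear(e), linked(c), linked(e)}
4. step(b,c)  →  {above(b), above(c), above(e), at(b,b), at(c,b), at(c,e), at(e,e), clear(c), clear(e), linked(b), linked(e), marked(c)}
optimal plan length = 4; 4 > 2

No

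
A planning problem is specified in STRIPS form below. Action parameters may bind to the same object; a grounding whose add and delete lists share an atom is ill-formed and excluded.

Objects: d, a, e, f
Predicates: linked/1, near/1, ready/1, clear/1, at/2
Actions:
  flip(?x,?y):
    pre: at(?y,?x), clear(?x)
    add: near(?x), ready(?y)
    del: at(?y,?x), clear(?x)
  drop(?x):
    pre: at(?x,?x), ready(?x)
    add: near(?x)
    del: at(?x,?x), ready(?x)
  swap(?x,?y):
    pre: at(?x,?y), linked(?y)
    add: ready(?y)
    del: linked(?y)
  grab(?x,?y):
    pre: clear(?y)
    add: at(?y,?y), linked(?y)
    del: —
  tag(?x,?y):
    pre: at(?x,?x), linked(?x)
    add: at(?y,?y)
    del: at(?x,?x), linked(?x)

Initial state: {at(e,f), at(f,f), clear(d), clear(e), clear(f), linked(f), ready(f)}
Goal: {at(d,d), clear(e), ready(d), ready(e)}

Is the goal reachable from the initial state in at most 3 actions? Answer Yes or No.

1. flip(f,e)  →  {at(f,f), clear(d), clear(e), linked(f), near(f), ready(e), ready(f)}
2. grab(d,d)  →  {at(d,d), at(f,f), clear(d), clear(e), linked(d), linked(f), near(f), ready(e), ready(f)}
3. swap(d,d)  →  {at(d,d), at(f,f), clear(d), clear(e), linked(f), near(f), ready(d), ready(e), ready(f)}
optimal plan length = 3; 3 ≤ 3

Yes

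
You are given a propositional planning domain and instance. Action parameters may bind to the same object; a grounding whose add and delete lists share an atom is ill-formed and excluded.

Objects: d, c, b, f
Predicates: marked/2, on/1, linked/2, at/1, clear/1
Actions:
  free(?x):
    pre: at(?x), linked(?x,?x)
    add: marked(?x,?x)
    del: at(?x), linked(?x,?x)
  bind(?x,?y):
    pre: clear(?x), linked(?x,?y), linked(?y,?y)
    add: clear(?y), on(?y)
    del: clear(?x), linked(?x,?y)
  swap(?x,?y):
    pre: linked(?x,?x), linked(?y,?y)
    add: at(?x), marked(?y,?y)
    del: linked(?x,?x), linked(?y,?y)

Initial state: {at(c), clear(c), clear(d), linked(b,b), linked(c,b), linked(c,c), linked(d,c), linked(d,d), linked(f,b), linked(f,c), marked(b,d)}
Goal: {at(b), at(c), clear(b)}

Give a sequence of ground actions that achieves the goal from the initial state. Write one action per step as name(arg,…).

1. bind(c,b)  →  {at(c), clear(b), clear(d), linked(b,b), linked(c,c), linked(d,c), linked(d,d), linked(f,b), linked(f,c), marked(b,d), on(b)}
2. swap(b,d)  →  {at(b), at(c), clear(b), clear(d), linked(c,c), linked(d,c), linked(f,b), linked(f,c), marked(b,d), marked(d,d), on(b)}

bind(c,b); swap(b,d)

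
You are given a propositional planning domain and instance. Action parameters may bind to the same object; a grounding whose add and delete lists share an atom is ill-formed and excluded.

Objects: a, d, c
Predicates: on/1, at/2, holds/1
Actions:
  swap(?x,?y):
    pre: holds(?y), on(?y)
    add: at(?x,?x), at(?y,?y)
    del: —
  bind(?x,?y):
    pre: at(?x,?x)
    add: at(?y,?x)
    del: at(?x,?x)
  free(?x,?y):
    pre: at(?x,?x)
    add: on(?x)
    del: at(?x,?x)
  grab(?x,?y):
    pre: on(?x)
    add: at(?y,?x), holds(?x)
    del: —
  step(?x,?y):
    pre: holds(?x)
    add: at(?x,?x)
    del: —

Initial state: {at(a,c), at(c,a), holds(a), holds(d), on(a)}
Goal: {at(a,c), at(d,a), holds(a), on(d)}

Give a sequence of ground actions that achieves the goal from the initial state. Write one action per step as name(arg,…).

swap(d,a); bind(a,d); free(d,a)

1. swap(d,a)  →  {at(a,a), at(a,c), at(c,a), at(d,d), holds(a), holds(d), on(a)}
2. bind(a,d)  →  {at(a,c), at(c,a), at(d,a), at(d,d), holds(a), holds(d), on(a)}
3. free(d,a)  →  {at(a,c), at(c,a), at(d,a), holds(a), holds(d), on(a), on(d)}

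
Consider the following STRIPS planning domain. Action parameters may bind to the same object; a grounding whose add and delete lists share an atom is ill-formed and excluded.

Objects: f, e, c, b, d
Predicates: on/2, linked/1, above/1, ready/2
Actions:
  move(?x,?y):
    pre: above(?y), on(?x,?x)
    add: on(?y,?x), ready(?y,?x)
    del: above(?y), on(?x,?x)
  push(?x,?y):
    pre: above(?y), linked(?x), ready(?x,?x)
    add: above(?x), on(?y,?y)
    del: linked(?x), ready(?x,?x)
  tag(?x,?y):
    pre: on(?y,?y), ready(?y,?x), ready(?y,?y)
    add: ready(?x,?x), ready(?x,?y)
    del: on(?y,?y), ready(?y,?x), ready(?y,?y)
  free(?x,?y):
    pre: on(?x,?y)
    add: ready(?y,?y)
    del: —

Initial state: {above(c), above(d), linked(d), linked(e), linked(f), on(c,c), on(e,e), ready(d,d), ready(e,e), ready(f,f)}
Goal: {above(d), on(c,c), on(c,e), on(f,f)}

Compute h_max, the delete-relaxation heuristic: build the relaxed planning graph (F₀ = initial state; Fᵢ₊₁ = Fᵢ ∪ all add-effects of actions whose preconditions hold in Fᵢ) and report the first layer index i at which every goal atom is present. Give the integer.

F0 = init (10 atoms)
F1 = F0 ∪ {above(e), above(f), on(c,e), on(d,c), on(d,d), on(d,e), ready(c,c), ready(c,e), ready(d,c), ready(d,e)}  (20 atoms)
F2 = F1 ∪ {on(c,d), on(e,c), on(e,d), on(f,c), on(f,d), on(f,e), on(f,f), ready(c,d), ready(e,c), ready(e,d), ready(f,c), ready(f,d), ready(f,e)}  (33 atoms)
goal ⊆ F2  ⇒  h_max = 2

2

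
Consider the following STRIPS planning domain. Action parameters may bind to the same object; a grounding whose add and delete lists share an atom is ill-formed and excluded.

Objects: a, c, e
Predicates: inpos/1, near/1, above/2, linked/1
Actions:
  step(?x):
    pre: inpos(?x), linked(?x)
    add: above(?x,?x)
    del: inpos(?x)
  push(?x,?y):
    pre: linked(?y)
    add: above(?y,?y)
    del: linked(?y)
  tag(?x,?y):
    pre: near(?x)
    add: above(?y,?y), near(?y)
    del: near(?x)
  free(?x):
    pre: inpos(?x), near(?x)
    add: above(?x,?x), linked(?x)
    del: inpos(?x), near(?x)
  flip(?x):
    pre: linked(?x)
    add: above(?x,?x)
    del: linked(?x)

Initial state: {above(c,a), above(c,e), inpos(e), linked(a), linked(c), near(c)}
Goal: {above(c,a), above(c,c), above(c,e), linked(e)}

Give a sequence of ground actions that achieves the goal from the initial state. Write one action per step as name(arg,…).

1. push(a,c)  →  {above(c,a), above(c,c), above(c,e), inpos(e), linked(a), near(c)}
2. tag(c,e)  →  {above(c,a), above(c,c), above(c,e), above(e,e), inpos(e), linked(a), near(e)}
3. free(e)  →  {above(c,a), above(c,c), above(c,e), above(e,e), linked(a), linked(e)}

push(a,c); tag(c,e); free(e)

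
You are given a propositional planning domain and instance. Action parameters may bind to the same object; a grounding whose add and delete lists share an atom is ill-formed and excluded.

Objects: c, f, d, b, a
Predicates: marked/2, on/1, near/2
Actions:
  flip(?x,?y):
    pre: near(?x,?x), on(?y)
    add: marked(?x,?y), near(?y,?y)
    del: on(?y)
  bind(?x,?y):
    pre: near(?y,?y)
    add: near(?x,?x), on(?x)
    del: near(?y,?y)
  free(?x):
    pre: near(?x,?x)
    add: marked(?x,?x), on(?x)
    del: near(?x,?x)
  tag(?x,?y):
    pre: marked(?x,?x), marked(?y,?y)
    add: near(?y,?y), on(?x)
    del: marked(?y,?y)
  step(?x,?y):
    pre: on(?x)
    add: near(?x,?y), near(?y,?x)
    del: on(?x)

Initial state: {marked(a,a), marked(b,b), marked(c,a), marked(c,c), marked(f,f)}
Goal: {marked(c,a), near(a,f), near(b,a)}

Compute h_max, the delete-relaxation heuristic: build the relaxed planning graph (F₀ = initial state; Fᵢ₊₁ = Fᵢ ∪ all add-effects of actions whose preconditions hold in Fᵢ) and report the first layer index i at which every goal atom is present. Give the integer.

F0 = init (5 atoms)
F1 = F0 ∪ {near(a,a), near(b,b), near(c,c), near(f,f), on(a), on(b), on(c), on(f)}  (13 atoms)
F2 = F1 ∪ {marked(a,b), marked(a,c), marked(a,f), marked(b,a), marked(b,c), marked(b,f), marked(c,b), marked(c,f), marked(f,a), marked(f,b), marked(f,c), near(a,b), near(a,c), near(a,d), near(a,f), near(b,a), near(b,c), near(b,d), near(b,f), near(c,a), near(c,b), near(c,d), near(c,f), near(d,a), near(d,b), near(d,c), near(d,d), near(d,f), near(f,a), near(f,b), near(f,c), near(f,d), on(d)}  (46 atoms)
goal ⊆ F2  ⇒  h_max = 2

2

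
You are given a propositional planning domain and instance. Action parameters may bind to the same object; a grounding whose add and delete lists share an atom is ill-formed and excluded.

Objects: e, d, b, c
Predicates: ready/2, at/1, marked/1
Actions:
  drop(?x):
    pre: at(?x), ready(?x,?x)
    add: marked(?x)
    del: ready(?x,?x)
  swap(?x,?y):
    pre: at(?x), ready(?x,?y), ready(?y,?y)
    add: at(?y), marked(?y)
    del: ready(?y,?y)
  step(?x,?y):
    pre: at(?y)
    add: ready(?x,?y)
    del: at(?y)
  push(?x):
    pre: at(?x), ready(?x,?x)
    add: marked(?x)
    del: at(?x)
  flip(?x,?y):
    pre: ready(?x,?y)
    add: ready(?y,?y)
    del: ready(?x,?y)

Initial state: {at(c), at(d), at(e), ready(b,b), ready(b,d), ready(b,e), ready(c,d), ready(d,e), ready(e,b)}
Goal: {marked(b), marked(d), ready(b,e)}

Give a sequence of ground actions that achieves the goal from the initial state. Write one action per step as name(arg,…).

swap(e,b); step(d,d); swap(b,d)

1. swap(e,b)  →  {at(b), at(c), at(d), at(e), marked(b), ready(b,d), ready(b,e), ready(c,d), ready(d,e), ready(e,b)}
2. step(d,d)  →  {at(b), at(c), at(e), marked(b), ready(b,d), ready(b,e), ready(c,d), ready(d,d), ready(d,e), ready(e,b)}
3. swap(b,d)  →  {at(b), at(c), at(d), at(e), marked(b), marked(d), ready(b,d), ready(b,e), ready(c,d), ready(d,e), ready(e,b)}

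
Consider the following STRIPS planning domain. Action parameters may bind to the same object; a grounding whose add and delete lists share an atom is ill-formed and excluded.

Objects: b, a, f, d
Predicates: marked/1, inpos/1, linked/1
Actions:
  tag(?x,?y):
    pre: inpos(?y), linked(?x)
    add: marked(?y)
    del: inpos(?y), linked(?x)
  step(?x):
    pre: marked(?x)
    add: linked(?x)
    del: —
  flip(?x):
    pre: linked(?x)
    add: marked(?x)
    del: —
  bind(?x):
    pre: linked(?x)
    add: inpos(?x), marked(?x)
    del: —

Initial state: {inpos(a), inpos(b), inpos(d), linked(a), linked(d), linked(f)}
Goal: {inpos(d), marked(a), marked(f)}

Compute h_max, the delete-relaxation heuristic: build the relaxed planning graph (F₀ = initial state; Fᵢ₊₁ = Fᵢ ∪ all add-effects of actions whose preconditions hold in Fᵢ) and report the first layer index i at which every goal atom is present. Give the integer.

F0 = init (6 atoms)
F1 = F0 ∪ {inpos(f), marked(a), marked(b), marked(d), marked(f)}  (11 atoms)
goal ⊆ F1  ⇒  h_max = 1

1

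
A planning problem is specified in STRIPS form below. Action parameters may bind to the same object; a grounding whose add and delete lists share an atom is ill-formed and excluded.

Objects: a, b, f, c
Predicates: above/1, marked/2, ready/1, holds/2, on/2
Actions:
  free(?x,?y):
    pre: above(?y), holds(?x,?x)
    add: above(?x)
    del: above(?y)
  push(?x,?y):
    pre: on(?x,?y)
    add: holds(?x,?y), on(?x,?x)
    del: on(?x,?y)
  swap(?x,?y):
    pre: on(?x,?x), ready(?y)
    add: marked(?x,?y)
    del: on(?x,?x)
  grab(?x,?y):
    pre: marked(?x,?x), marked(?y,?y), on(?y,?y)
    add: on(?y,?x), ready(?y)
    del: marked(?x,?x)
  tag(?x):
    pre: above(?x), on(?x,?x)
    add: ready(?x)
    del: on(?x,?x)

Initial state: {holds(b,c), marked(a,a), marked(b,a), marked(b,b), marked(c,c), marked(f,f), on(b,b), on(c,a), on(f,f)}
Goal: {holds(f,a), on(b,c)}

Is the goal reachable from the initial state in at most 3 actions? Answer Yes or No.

1. grab(a,f)  →  {holds(b,c), marked(b,a), marked(b,b), marked(c,c), marked(f,f), on(b,b), on(c,a), on(f,a), on(f,f), ready(f)}
2. push(f,a)  →  {holds(b,c), holds(f,a), marked(b,a), marked(b,b), marked(c,c), marked(f,f), on(b,b), on(c,a), on(f,f), ready(f)}
3. grab(c,b)  →  {holds(b,c), holds(f,a), marked(b,a), marked(b,b), marked(f,f), on(b,b), on(b,c), on(c,a), on(f,f), ready(b), ready(f)}
optimal plan length = 3; 3 ≤ 3

Yes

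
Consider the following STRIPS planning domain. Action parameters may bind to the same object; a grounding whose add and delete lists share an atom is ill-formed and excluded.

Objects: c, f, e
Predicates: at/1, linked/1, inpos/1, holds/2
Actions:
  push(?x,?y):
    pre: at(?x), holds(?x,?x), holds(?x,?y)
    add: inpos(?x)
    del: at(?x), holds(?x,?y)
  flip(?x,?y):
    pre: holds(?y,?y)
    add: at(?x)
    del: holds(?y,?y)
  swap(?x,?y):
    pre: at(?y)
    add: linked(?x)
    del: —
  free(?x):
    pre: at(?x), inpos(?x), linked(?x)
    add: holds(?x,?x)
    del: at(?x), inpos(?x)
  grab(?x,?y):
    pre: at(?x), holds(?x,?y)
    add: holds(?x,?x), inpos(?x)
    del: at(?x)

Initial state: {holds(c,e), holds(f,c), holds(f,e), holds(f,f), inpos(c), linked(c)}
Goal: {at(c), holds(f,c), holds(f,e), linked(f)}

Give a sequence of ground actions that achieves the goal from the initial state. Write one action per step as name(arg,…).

flip(c,f); swap(f,c)

1. flip(c,f)  →  {at(c), holds(c,e), holds(f,c), holds(f,e), inpos(c), linked(c)}
2. swap(f,c)  →  {at(c), holds(c,e), holds(f,c), holds(f,e), inpos(c), linked(c), linked(f)}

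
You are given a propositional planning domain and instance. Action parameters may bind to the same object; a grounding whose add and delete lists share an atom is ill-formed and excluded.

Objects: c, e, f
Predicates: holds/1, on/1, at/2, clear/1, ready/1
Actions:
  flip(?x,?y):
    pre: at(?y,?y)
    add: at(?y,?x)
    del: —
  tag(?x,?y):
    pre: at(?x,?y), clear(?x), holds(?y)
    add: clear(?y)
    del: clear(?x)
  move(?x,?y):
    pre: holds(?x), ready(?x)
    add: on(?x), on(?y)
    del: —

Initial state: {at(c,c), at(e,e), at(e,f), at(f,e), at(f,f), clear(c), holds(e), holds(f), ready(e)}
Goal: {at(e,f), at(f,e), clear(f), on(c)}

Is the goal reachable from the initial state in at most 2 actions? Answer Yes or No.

No

1. flip(f,c)  →  {at(c,c), at(c,f), at(e,e), at(e,f), at(f,e), at(f,f), clear(c), holds(e), holds(f), ready(e)}
2. tag(c,f)  →  {at(c,c), at(c,f), at(e,e), at(e,f), at(f,e), at(f,f), clear(f), holds(e), holds(f), ready(e)}
3. move(e,c)  →  {at(c,c), at(c,f), at(e,e), at(e,f), at(f,e), at(f,f), clear(f), holds(e), holds(f), on(c), on(e), ready(e)}
optimal plan length = 3; 3 > 2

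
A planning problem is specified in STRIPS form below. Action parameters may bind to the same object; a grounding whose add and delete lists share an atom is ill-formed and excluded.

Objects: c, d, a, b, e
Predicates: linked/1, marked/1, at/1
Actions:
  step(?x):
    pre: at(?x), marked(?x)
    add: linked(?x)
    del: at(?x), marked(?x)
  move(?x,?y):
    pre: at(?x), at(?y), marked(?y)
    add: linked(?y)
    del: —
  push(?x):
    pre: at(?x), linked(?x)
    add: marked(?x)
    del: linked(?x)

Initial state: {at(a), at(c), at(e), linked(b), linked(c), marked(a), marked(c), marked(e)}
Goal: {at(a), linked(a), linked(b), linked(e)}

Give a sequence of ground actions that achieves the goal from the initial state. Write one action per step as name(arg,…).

step(e); move(c,a)

1. step(e)  →  {at(a), at(c), linked(b), linked(c), linked(e), marked(a), marked(c)}
2. move(c,a)  →  {at(a), at(c), linked(a), linked(b), linked(c), linked(e), marked(a), marked(c)}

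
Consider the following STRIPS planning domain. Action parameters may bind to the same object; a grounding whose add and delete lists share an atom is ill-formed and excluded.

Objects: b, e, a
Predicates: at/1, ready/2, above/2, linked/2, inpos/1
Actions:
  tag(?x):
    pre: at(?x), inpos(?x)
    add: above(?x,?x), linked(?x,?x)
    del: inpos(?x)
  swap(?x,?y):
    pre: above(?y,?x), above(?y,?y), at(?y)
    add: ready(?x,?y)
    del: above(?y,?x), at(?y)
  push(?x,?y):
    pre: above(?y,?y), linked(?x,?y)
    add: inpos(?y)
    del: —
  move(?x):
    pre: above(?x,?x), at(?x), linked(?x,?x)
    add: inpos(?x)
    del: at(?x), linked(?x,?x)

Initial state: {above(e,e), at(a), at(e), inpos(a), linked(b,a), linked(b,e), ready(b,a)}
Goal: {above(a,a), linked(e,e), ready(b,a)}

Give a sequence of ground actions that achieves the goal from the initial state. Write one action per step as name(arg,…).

tag(a); push(b,e); tag(e)

1. tag(a)  →  {above(a,a), above(e,e), at(a), at(e), linked(a,a), linked(b,a), linked(b,e), ready(b,a)}
2. push(b,e)  →  {above(a,a), above(e,e), at(a), at(e), inpos(e), linked(a,a), linked(b,a), linked(b,e), ready(b,a)}
3. tag(e)  →  {above(a,a), above(e,e), at(a), at(e), linked(a,a), linked(b,a), linked(b,e), linked(e,e), ready(b,a)}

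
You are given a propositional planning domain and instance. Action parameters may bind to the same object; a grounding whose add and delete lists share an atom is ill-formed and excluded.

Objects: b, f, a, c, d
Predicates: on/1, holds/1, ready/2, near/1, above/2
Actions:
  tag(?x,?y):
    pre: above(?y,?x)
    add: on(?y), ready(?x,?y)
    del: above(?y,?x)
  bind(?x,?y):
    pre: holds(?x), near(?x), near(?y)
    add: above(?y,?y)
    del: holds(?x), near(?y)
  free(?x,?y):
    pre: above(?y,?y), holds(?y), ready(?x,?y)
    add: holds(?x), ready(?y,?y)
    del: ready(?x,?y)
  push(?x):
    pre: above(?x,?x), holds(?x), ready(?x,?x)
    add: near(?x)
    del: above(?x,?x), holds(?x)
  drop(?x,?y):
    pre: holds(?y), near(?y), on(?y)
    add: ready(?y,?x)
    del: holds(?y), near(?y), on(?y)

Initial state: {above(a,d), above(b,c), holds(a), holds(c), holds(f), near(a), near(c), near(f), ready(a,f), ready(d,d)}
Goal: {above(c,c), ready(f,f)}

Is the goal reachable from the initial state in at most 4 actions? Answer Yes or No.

Yes

1. bind(f,f)  →  {above(a,d), above(b,c), above(f,f), holds(a), holds(c), near(a), near(c), ready(a,f), ready(d,d)}
2. tag(f,f)  →  {above(a,d), above(b,c), holds(a), holds(c), near(a), near(c), on(f), ready(a,f), ready(d,d), ready(f,f)}
3. bind(a,c)  →  {above(a,d), above(b,c), above(c,c), holds(c), near(a), on(f), ready(a,f), ready(d,d), ready(f,f)}
optimal plan length = 3; 3 ≤ 4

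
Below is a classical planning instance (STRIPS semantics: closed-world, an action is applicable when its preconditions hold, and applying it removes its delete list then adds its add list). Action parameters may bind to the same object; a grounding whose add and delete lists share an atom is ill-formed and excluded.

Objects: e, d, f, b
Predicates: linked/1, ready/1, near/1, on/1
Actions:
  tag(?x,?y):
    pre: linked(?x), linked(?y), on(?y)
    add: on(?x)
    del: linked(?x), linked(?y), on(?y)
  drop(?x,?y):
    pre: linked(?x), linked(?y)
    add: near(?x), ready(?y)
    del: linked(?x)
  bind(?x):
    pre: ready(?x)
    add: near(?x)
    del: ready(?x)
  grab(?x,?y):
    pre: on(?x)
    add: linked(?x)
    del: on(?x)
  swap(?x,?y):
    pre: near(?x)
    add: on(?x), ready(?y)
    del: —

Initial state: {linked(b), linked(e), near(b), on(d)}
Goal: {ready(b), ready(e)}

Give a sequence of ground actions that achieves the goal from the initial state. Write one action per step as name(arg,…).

drop(e,e); drop(b,b)

1. drop(e,e)  →  {linked(b), near(b), near(e), on(d), ready(e)}
2. drop(b,b)  →  {near(b), near(e), on(d), ready(b), ready(e)}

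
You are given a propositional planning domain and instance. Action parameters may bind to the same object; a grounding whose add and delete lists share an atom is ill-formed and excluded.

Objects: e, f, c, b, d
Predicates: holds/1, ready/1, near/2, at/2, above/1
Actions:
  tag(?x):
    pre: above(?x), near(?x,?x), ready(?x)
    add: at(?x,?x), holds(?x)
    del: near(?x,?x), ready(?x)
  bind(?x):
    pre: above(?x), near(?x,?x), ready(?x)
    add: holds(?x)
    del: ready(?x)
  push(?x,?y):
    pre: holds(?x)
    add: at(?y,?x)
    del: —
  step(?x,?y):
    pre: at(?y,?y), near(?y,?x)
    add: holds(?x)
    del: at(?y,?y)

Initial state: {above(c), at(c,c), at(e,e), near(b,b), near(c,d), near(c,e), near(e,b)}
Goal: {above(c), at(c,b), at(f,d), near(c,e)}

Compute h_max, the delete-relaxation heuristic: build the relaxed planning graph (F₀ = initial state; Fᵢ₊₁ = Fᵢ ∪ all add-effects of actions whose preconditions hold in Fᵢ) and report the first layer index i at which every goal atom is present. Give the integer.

F0 = init (7 atoms)
F1 = F0 ∪ {holds(b), holds(d), holds(e)}  (10 atoms)
F2 = F1 ∪ {at(b,b), at(b,d), at(b,e), at(c,b), at(c,d), at(c,e), at(d,b), at(d,d), at(d,e), at(e,b), at(e,d), at(f,b), at(f,d), at(f,e)}  (24 atoms)
goal ⊆ F2  ⇒  h_max = 2

2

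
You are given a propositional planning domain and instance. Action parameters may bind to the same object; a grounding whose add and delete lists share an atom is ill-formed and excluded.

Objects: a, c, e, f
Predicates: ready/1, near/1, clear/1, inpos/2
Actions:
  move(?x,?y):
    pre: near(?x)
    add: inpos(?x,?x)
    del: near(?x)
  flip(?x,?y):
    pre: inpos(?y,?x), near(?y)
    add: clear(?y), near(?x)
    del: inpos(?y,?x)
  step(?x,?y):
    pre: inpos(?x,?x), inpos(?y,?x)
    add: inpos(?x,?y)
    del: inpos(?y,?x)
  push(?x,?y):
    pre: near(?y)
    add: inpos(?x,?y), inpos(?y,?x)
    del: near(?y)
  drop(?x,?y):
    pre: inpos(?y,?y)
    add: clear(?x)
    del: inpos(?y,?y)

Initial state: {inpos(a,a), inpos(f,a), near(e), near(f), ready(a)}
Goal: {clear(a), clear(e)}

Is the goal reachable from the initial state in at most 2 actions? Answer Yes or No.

1. move(e,a)  →  {inpos(a,a), inpos(e,e), inpos(f,a), near(f), ready(a)}
2. drop(a,a)  →  {clear(a), inpos(e,e), inpos(f,a), near(f), ready(a)}
3. drop(e,e)  →  {clear(a), clear(e), inpos(f,a), near(f), ready(a)}
optimal plan length = 3; 3 > 2

No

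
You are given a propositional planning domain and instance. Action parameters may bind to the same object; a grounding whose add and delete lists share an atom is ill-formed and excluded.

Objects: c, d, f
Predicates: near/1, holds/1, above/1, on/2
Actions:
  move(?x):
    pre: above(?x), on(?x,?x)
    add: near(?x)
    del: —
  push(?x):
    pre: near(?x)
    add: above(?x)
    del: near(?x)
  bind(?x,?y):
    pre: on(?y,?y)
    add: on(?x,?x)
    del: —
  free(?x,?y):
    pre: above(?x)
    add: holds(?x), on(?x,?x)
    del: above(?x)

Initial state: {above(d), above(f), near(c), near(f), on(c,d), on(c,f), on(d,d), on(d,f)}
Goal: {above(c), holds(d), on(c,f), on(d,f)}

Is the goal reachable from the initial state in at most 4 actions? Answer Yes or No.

Yes

1. push(c)  →  {above(c), above(d), above(f), near(f), on(c,d), on(c,f), on(d,d), on(d,f)}
2. free(d,c)  →  {above(c), above(f), holds(d), near(f), on(c,d), on(c,f), on(d,d), on(d,f)}
optimal plan length = 2; 2 ≤ 4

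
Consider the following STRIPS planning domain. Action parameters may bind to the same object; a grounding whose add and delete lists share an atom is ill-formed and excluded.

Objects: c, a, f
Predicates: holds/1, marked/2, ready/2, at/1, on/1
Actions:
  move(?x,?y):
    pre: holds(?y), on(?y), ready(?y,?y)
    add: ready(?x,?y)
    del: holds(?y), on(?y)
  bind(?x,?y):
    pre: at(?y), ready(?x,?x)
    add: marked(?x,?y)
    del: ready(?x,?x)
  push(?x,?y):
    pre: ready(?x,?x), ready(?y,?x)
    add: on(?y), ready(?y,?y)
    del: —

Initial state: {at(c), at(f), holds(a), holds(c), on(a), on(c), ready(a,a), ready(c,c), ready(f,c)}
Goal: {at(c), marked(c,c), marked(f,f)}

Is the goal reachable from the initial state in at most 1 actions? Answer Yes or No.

No

1. push(c,f)  →  {at(c), at(f), holds(a), holds(c), on(a), on(c), on(f), ready(a,a), ready(c,c), ready(f,c), ready(f,f)}
2. bind(c,c)  →  {at(c), at(f), holds(a), holds(c), marked(c,c), on(a), on(c), on(f), ready(a,a), ready(f,c), ready(f,f)}
3. bind(f,f)  →  {at(c), at(f), holds(a), holds(c), marked(c,c), marked(f,f), on(a), on(c), on(f), ready(a,a), ready(f,c)}
optimal plan length = 3; 3 > 1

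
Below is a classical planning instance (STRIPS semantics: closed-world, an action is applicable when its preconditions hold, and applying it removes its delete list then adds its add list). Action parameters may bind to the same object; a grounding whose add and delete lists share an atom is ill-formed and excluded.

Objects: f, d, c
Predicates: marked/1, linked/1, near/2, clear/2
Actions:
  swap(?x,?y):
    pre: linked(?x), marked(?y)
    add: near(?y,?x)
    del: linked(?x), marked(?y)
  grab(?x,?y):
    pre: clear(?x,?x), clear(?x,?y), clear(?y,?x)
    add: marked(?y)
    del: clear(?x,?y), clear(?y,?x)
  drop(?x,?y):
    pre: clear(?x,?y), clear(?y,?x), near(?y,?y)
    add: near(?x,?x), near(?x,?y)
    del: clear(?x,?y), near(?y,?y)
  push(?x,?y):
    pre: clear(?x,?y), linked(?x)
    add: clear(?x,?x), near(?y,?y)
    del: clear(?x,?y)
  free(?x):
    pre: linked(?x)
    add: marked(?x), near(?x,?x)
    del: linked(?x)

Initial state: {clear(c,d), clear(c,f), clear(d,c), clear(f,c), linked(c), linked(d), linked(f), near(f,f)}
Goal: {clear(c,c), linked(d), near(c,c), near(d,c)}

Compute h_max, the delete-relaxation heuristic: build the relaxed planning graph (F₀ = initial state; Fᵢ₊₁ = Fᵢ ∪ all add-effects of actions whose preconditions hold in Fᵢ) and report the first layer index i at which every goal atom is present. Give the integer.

2

F0 = init (8 atoms)
F1 = F0 ∪ {clear(c,c), clear(d,d), clear(f,f), marked(c), marked(d), marked(f), near(c,c), near(c,f), near(d,d)}  (17 atoms)
F2 = F1 ∪ {near(c,d), near(d,c), near(d,f), near(f,c), near(f,d)}  (22 atoms)
goal ⊆ F2  ⇒  h_max = 2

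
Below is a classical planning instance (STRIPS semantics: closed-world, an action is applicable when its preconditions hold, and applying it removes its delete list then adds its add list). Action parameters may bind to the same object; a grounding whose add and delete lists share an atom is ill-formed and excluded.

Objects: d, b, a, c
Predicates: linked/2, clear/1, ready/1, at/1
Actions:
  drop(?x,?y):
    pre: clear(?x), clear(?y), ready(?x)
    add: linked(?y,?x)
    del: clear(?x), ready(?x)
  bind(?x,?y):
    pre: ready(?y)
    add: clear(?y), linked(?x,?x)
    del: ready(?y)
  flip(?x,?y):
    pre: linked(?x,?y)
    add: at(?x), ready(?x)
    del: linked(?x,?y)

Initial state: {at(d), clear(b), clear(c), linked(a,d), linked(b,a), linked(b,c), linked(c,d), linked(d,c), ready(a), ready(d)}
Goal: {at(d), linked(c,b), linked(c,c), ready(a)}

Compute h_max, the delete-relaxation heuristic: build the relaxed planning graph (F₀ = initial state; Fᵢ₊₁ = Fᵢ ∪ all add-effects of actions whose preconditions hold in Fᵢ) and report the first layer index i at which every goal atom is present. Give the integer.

2

F0 = init (10 atoms)
F1 = F0 ∪ {at(a), at(b), at(c), clear(a), clear(d), linked(a,a), linked(b,b), linked(c,c), linked(d,d), ready(b), ready(c)}  (21 atoms)
F2 = F1 ∪ {linked(a,b), linked(a,c), linked(b,d), linked(c,a), linked(c,b), linked(d,a), linked(d,b)}  (28 atoms)
goal ⊆ F2  ⇒  h_max = 2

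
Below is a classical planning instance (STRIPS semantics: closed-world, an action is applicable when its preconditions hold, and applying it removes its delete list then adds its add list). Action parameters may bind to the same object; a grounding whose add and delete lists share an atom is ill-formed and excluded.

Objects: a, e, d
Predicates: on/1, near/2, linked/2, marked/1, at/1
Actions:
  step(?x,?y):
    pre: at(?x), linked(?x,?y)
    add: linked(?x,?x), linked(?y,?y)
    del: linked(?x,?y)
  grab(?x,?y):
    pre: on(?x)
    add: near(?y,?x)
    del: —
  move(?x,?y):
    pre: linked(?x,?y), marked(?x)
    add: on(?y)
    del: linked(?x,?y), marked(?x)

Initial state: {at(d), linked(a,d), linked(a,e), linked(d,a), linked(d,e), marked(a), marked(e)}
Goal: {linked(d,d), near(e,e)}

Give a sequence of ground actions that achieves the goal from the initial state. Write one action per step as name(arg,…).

1. step(d,a)  →  {at(d), linked(a,a), linked(a,d), linked(a,e), linked(d,d), linked(d,e), marked(a), marked(e)}
2. move(a,e)  →  {at(d), linked(a,a), linked(a,d), linked(d,d), linked(d,e), marked(e), on(e)}
3. grab(e,e)  →  {at(d), linked(a,a), linked(a,d), linked(d,d), linked(d,e), marked(e), near(e,e), on(e)}

step(d,a); move(a,e); grab(e,e)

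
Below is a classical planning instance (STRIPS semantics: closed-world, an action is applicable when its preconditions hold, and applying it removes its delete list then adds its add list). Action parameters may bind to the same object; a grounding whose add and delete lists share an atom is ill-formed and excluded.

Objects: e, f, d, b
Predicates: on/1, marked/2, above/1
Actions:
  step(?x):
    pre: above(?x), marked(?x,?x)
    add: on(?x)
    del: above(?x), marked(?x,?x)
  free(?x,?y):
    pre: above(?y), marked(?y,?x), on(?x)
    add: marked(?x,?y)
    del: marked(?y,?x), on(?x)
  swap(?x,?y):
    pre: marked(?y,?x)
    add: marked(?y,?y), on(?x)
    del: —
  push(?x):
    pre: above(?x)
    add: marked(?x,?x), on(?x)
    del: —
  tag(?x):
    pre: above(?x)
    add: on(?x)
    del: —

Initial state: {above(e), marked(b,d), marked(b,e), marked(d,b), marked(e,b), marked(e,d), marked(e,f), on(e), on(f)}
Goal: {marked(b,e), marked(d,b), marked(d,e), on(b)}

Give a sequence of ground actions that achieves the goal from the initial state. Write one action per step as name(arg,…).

swap(d,e); free(d,e); swap(b,e)

1. swap(d,e)  →  {above(e), marked(b,d), marked(b,e), marked(d,b), marked(e,b), marked(e,d), marked(e,e), marked(e,f), on(d), on(e), on(f)}
2. free(d,e)  →  {above(e), marked(b,d), marked(b,e), marked(d,b), marked(d,e), marked(e,b), marked(e,e), marked(e,f), on(e), on(f)}
3. swap(b,e)  →  {above(e), marked(b,d), marked(b,e), marked(d,b), marked(d,e), marked(e,b), marked(e,e), marked(e,f), on(b), on(e), on(f)}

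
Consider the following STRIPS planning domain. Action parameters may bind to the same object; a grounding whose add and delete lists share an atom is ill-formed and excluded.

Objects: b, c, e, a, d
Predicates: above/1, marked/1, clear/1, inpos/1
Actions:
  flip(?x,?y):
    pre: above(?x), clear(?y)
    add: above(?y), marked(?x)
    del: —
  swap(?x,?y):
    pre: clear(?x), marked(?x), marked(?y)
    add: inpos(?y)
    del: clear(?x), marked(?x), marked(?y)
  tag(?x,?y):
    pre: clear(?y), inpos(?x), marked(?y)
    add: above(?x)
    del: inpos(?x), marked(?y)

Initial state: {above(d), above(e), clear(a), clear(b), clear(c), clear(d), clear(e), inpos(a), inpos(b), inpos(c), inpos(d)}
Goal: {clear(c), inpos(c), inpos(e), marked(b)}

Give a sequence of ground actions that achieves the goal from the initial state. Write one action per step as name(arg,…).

1. flip(e,b)  →  {above(b), above(d), above(e), clear(a), clear(b), clear(c), clear(d), clear(e), inpos(a), inpos(b), inpos(c), inpos(d), marked(e)}
2. flip(b,b)  →  {above(b), above(d), above(e), clear(a), clear(b), clear(c), clear(d), clear(e), inpos(a), inpos(b), inpos(c), inpos(d), marked(b), marked(e)}
3. swap(e,e)  →  {above(b), above(d), above(e), clear(a), clear(b), clear(c), clear(d), inpos(a), inpos(b), inpos(c), inpos(d), inpos(e), marked(b)}

flip(e,b); flip(b,b); swap(e,e)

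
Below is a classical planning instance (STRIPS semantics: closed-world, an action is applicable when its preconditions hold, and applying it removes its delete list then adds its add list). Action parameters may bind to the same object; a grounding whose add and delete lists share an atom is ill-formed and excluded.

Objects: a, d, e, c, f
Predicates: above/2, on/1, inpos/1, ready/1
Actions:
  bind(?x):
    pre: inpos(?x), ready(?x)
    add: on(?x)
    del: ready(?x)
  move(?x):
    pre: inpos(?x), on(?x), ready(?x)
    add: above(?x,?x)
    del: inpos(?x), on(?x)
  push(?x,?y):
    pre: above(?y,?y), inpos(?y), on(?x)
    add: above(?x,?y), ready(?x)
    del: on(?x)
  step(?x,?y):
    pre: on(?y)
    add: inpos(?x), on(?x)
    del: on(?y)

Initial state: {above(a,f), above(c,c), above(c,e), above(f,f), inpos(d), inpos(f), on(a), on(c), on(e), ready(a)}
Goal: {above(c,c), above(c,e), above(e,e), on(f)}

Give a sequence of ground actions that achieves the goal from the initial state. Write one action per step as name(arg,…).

1. push(e,f)  →  {above(a,f), above(c,c), above(c,e), above(e,f), above(f,f), inpos(d), inpos(f), on(a), on(c), ready(a), ready(e)}
2. step(e,a)  →  {above(a,f), above(c,c), above(c,e), above(e,f), above(f,f), inpos(d), inpos(e), inpos(f), on(c), on(e), ready(a), ready(e)}
3. move(e)  →  {above(a,f), above(c,c), above(c,e), above(e,e), above(e,f), above(f,f), inpos(d), inpos(f), on(c), ready(a), ready(e)}
4. step(f,c)  →  {above(a,f), above(c,c), above(c,e), above(e,e), above(e,f), above(f,f), inpos(d), inpos(f), on(f), ready(a), ready(e)}

push(e,f); step(e,a); move(e); step(f,c)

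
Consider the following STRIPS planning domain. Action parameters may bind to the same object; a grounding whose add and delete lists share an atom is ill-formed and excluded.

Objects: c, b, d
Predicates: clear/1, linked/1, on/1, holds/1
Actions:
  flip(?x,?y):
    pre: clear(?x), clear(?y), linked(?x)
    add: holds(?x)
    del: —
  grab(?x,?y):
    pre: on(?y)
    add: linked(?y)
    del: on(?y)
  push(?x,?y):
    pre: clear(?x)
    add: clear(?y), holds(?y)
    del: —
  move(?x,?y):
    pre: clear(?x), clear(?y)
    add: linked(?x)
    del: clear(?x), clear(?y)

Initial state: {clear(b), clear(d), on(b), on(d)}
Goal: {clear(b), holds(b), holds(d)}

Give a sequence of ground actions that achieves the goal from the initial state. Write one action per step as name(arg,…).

push(b,b); push(b,d)

1. push(b,b)  →  {clear(b), clear(d), holds(b), on(b), on(d)}
2. push(b,d)  →  {clear(b), clear(d), holds(b), holds(d), on(b), on(d)}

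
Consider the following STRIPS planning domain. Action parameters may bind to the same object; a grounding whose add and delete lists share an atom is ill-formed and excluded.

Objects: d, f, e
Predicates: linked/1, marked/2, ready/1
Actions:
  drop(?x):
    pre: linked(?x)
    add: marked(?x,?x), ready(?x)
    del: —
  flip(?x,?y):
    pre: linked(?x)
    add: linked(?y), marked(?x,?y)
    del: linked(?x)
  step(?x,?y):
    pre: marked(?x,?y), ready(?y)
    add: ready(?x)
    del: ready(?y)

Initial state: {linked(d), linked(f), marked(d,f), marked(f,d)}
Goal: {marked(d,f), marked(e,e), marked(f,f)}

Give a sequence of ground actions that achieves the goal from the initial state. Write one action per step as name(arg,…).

drop(f); flip(d,e); drop(e)

1. drop(f)  →  {linked(d), linked(f), marked(d,f), marked(f,d), marked(f,f), ready(f)}
2. flip(d,e)  →  {linked(e), linked(f), marked(d,e), marked(d,f), marked(f,d), marked(f,f), ready(f)}
3. drop(e)  →  {linked(e), linked(f), marked(d,e), marked(d,f), marked(e,e), marked(f,d), marked(f,f), ready(e), ready(f)}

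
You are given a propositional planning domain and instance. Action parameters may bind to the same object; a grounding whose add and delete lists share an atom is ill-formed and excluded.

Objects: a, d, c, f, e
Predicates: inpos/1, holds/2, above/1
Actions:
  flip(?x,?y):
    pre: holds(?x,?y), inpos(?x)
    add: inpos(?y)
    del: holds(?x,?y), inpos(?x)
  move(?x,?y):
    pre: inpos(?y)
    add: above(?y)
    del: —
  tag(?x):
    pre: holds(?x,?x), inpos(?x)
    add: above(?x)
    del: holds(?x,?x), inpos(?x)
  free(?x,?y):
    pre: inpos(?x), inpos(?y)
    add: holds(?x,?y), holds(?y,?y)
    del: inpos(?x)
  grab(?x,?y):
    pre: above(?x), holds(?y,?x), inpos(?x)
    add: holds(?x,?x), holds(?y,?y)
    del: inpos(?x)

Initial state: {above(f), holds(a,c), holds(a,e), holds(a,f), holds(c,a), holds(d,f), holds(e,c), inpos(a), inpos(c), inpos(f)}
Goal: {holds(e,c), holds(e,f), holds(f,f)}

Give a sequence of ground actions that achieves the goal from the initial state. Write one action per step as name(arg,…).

1. flip(a,e)  →  {above(f), holds(a,c), holds(a,f), holds(c,a), holds(d,f), holds(e,c), inpos(c), inpos(e), inpos(f)}
2. free(e,f)  →  {above(f), holds(a,c), holds(a,f), holds(c,a), holds(d,f), holds(e,c), holds(e,f), holds(f,f), inpos(c), inpos(f)}

flip(a,e); free(e,f)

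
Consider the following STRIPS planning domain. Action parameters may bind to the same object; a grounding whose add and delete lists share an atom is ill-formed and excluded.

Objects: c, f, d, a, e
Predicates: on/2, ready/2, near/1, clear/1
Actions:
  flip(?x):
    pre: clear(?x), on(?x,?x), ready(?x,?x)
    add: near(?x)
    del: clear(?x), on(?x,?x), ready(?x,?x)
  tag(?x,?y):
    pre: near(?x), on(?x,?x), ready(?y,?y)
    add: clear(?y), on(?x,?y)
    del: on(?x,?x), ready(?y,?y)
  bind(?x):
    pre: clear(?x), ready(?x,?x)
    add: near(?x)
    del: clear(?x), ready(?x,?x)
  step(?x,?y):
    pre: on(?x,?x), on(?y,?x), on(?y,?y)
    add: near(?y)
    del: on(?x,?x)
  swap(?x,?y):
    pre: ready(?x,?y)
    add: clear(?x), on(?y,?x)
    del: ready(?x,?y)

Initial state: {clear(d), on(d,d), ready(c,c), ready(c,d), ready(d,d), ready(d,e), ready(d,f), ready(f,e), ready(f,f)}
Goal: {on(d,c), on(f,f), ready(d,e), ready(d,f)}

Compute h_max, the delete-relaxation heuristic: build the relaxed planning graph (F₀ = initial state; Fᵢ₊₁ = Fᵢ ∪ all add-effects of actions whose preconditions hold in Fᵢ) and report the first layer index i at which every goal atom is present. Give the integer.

1

F0 = init (9 atoms)
F1 = F0 ∪ {clear(c), clear(f), near(d), on(c,c), on(d,c), on(e,d), on(e,f), on(f,d), on(f,f)}  (18 atoms)
goal ⊆ F1  ⇒  h_max = 1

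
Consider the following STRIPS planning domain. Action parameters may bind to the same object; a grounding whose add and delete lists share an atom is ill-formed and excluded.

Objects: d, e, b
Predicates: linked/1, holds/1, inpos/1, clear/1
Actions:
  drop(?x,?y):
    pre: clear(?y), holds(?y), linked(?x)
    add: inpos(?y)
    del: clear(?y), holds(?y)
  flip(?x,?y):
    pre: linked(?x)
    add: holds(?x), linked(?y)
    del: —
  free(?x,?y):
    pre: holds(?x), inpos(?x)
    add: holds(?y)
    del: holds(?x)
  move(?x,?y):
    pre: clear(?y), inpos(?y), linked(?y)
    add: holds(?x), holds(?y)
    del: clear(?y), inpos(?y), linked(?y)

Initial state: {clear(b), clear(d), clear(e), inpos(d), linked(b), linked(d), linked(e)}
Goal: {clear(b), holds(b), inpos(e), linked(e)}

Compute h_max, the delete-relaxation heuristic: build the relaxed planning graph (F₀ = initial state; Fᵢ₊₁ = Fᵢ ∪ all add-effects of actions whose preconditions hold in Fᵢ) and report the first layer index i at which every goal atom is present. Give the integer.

2

F0 = init (7 atoms)
F1 = F0 ∪ {holds(b), holds(d), holds(e)}  (10 atoms)
F2 = F1 ∪ {inpos(b), inpos(e)}  (12 atoms)
goal ⊆ F2  ⇒  h_max = 2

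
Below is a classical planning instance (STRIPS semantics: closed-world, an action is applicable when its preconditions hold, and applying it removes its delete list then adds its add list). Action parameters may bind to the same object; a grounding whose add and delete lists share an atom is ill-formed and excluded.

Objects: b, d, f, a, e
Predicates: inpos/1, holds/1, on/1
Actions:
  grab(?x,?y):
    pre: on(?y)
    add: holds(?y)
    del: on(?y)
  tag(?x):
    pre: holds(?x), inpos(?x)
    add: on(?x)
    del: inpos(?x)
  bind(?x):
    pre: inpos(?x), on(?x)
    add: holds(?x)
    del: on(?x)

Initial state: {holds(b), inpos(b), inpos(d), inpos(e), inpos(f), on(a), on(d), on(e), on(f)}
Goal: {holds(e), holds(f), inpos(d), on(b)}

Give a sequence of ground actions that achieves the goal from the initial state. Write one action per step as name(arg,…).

1. grab(b,f)  →  {holds(b), holds(f), inpos(b), inpos(d), inpos(e), inpos(f), on(a), on(d), on(e)}
2. grab(b,e)  →  {holds(b), holds(e), holds(f), inpos(b), inpos(d), inpos(e), inpos(f), on(a), on(d)}
3. tag(b)  →  {holds(b), holds(e), holds(f), inpos(d), inpos(e), inpos(f), on(a), on(b), on(d)}

grab(b,f); grab(b,e); tag(b)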